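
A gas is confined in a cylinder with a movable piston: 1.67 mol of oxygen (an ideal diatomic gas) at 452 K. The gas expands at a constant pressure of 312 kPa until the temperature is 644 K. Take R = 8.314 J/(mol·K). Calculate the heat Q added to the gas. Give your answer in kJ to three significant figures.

Q ≈ 9.33 kJ

Isobaric: W = nRΔT = (1.67)(8.314)(192) = 2666 J.
ΔU = nCᵥΔT with Cᵥ = 5R/2: ΔU = (1.67)(20.79)(192) = 6665 J.
Q = ΔU + W = 6665 + 2666 = 9330 J.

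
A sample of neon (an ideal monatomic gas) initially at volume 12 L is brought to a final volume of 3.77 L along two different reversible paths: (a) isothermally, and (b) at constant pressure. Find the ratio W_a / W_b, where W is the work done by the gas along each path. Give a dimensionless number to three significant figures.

Path (a) isothermal: W = P₁V₁ ln(V₂/V₁) → W_a/(P₁V₁) = -1.158.
Path (b) isobaric: W = P₁(V₂ − V₁) → W_b/(P₁V₁) = -0.6858.
W_a / W_b = -1.158 / -0.6858 = 1.688.

W_a / W_b ≈ 1.69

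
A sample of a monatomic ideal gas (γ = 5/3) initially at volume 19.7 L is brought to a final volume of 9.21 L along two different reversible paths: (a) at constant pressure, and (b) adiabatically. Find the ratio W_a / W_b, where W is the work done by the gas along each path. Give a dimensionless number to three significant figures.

W_a / W_b ≈ 0.538

Path (a) isobaric: W = P₁(V₂ − V₁) → W_a/(P₁V₁) = -0.5325.
Path (b) adiabatic: W = P₁V₁(1 − (V₁/V₂)^(γ−1))/(γ−1) → W_b/(P₁V₁) = -0.9902.
W_a / W_b = -0.5325 / -0.9902 = 0.5378.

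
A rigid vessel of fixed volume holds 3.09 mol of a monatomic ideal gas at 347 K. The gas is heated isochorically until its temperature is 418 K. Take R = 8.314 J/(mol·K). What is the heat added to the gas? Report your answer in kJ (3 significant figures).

Constant volume ⇒ W = 0, so Q = ΔU = nCᵥΔT with Cᵥ = 3R/2 = 12.47 J/(mol·K).
ΔU = (3.09)(12.47)(418 − 347) = 2736 J.

Q ≈ 2.74 kJ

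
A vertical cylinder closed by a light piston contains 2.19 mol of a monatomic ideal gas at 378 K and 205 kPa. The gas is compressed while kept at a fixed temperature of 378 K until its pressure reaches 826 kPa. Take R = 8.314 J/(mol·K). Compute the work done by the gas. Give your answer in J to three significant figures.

W ≈ -9590 J

Isothermal process: W = nRT ln(V₂/V₁) = nRT ln(P₁/P₂).
W = (2.19)(8.314)(378) × ln(205/826)
  = 6882 × ln(0.2482) = 6882 × -1.394
W_by_gas = -9591 J.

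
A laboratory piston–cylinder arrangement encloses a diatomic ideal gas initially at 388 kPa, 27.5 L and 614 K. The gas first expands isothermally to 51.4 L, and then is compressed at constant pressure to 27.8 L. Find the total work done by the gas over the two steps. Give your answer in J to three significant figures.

W_total ≈ 1770 J

Step 1 (isothermal): W = P₁V₁ ln(V₂/V₁) = (10670) ln(51.4/27.5) = 6674 J.
After step 1: P = 207.6 kPa, V = 51.4 L, T = 614 K.
Step 2 (isobaric): W = PΔV = (207.6 kPa)(27.8 − 51.4 L) = -4899 J.
W_total = 6674 − 4899 = 1775 J.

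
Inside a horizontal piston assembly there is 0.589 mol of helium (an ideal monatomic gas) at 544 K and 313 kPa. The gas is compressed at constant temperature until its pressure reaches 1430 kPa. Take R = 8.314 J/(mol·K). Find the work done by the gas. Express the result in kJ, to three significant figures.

Isothermal process: W = nRT ln(V₂/V₁) = nRT ln(P₁/P₂).
W = (0.589)(8.314)(544) × ln(313/1430)
  = 2664 × ln(0.2189) = 2664 × -1.519
W_by_gas = -4047 J.

W ≈ -4.05 kJ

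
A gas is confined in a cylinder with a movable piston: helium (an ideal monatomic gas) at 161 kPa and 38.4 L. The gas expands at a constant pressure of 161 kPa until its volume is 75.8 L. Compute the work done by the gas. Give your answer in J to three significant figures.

W ≈ 6020 J

Isobaric: W = P ΔV.
W = (161 kPa)(75.8 − 38.4 L) = (161)(37.4) = 6021 J.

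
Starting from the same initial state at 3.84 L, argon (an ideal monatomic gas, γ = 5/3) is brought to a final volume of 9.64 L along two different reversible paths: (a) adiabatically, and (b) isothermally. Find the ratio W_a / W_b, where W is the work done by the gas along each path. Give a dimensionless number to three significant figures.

W_a / W_b ≈ 0.747

Path (a) adiabatic: W = P₁V₁(1 − (V₁/V₂)^(γ−1))/(γ−1) → W_a/(P₁V₁) = 0.6879.
Path (b) isothermal: W = P₁V₁ ln(V₂/V₁) → W_b/(P₁V₁) = 0.9204.
W_a / W_b = 0.6879 / 0.9204 = 0.7474.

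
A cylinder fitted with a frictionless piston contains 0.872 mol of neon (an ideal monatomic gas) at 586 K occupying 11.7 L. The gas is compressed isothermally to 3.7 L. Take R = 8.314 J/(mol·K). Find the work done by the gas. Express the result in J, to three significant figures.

W ≈ -4890 J

Isothermal: W = nRT ln(V₂/V₁).
W = (0.872)(8.314)(586) × ln(3.7/11.7)
  = 4248 × -1.151
W_by_gas = -4891 J.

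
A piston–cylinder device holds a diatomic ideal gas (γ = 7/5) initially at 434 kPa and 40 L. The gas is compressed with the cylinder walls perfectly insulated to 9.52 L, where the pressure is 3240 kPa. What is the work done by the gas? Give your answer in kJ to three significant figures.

W ≈ -33.7 kJ

Adiabatic: W = (P₁V₁ − P₂V₂)/(γ − 1) with γ = 7/5.
P₁V₁ = 17360 J, P₂V₂ = 30845 J.
W = (17360 − 30845) / 0.4 = -33712 J.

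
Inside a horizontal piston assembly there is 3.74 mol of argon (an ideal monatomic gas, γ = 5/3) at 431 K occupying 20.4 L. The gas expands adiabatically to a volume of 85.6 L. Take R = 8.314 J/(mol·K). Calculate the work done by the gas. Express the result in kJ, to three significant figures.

W ≈ 12.4 kJ

Adiabatic: TV^(γ−1) = const with γ = 5/3.
T₂ = T₁ (V₁/V₂)^(γ−1) = 431 × (20.4/85.6)^0.667 = 431 × 0.3844 = 165.7 K.
W_by = nCᵥ(T₁ − T₂) = (3.74)(12.47)(431 − 165.7) = 12375 J.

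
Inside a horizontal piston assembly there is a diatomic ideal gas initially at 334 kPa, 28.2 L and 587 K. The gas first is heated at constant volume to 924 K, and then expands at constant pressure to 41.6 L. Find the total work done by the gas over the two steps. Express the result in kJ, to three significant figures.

Step 1 (isochoric): W = 0 (constant volume).
After step 1: P = 525.8 kPa (V unchanged).
Step 2 (isobaric): W = PΔV = (525.8 kPa)(41.6 − 28.2 L) = 7045 J.
W_total = 0 + 7045 = 7045 J.

W_total ≈ 7.05 kJ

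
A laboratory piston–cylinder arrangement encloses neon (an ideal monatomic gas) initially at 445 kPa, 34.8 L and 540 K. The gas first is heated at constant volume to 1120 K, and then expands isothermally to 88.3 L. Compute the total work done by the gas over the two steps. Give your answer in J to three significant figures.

Step 1 (isochoric): W = 0 (constant volume).
After step 1: P = 923 kPa (V unchanged).
Step 2 (isothermal): W = P₁V₁ ln(V₂/V₁) = (32119) ln(88.3/34.8) = 29907 J.
W_total = 0 + 29907 = 29907 J.

W_total ≈ 29900 J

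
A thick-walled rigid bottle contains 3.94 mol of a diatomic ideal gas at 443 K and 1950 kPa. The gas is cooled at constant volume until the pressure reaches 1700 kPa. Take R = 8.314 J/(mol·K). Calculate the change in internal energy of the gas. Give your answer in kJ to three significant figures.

ΔU ≈ -4.65 kJ

Constant volume ⇒ W = 0, so Q = ΔU = nCᵥΔT with Cᵥ = 5R/2 = 20.79 J/(mol·K).
At constant V, T₂/T₁ = P₂/P₁ ⇒ ΔT = T₁(P₂/P₁ − 1) = 443·(1700/1950 − 1) = -56.79 K.
ΔU = (3.94)(20.79)(-56.79) = -4651 J.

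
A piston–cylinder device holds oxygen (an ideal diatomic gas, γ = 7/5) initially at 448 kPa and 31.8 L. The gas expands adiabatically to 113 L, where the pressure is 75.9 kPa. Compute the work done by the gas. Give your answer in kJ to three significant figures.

W ≈ 14.2 kJ

Adiabatic: W = (P₁V₁ − P₂V₂)/(γ − 1) with γ = 7/5.
P₁V₁ = 14246 J, P₂V₂ = 8577 J.
W = (14246 − 8577) / 0.4 = 14174 J.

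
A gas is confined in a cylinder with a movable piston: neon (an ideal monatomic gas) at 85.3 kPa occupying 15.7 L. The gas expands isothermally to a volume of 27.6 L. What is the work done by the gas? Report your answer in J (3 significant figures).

W ≈ 756 J

Isothermal: W = nRT ln(V₂/V₁) = P₁V₁ ln(V₂/V₁).
P₁V₁ = (85.3 kPa)(15.7 L) = 1339 J.
W = 1339 × ln(27.6/15.7) = 1339 × 0.5642
W_by_gas = 755.5 J.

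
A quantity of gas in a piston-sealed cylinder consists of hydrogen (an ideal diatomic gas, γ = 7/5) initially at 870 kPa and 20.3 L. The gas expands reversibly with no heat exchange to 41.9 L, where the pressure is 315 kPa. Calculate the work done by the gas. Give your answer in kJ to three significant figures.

W ≈ 11.2 kJ

Adiabatic: W = (P₁V₁ − P₂V₂)/(γ − 1) with γ = 7/5.
P₁V₁ = 17661 J, P₂V₂ = 13198 J.
W = (17661 − 13198) / 0.4 = 11156 J.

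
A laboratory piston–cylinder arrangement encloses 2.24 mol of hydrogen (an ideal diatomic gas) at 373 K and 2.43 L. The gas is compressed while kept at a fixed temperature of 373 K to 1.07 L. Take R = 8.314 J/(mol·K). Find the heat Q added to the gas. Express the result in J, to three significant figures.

Isothermal ⇒ ΔU = 0, so Q = W = nRT ln(V₂/V₁).
Q = (2.24)(8.314)(373) ln(1.07/2.43) = 6947 × -0.8202 = -5698 J.

Q ≈ -5700 J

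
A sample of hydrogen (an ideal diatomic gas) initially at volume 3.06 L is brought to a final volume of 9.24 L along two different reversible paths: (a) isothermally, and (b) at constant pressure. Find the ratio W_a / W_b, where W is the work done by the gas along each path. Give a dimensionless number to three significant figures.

W_a / W_b ≈ 0.547

Path (a) isothermal: W = P₁V₁ ln(V₂/V₁) → W_a/(P₁V₁) = 1.105.
Path (b) isobaric: W = P₁(V₂ − V₁) → W_b/(P₁V₁) = 2.02.
W_a / W_b = 1.105 / 2.02 = 0.5472.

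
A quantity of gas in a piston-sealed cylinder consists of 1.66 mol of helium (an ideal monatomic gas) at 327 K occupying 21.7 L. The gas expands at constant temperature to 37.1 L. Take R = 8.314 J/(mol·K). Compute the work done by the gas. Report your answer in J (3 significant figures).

W ≈ 2420 J

Isothermal: W = nRT ln(V₂/V₁).
W = (1.66)(8.314)(327) × ln(37.1/21.7)
  = 4513 × 0.5363
W_by_gas = 2420 J.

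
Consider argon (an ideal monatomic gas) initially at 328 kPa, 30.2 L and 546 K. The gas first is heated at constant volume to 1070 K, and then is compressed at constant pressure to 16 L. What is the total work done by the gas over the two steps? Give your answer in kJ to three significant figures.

W_total ≈ -9.13 kJ

Step 1 (isochoric): W = 0 (constant volume).
After step 1: P = 642.8 kPa (V unchanged).
Step 2 (isobaric): W = PΔV = (642.8 kPa)(16 − 30.2 L) = -9128 J.
W_total = 0 − 9128 = -9128 J.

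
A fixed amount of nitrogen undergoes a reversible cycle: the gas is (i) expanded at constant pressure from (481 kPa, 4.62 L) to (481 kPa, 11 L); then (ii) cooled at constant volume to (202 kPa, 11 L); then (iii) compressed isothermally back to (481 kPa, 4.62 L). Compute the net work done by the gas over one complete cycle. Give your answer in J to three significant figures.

Leg (i): W = PΔV = (481)(11 − 4.62) = 3069 J.
Leg (ii): W = 0.
Leg (iii): W = PᵢVᵢ ln(V_f/Vᵢ) = (2222) ln(4.62/11) = -1928 J.
W_net = 3069 − 1928 = 1141 J.

W_net ≈ 1140 J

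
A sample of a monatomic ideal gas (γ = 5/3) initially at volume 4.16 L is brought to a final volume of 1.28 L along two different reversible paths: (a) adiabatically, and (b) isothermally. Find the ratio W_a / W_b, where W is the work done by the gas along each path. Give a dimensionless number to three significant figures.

W_a / W_b ≈ 1.52

Path (a) adiabatic: W = P₁V₁(1 − (V₁/V₂)^(γ−1))/(γ−1) → W_a/(P₁V₁) = -1.791.
Path (b) isothermal: W = P₁V₁ ln(V₂/V₁) → W_b/(P₁V₁) = -1.179.
W_a / W_b = -1.791 / -1.179 = 1.52.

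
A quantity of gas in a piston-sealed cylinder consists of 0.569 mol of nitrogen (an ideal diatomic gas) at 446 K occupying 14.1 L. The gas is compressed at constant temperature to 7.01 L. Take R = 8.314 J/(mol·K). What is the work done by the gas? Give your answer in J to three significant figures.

Isothermal: W = nRT ln(V₂/V₁).
W = (0.569)(8.314)(446) × ln(7.01/14.1)
  = 2110 × -0.6988
W_by_gas = -1474 J.

W ≈ -1470 J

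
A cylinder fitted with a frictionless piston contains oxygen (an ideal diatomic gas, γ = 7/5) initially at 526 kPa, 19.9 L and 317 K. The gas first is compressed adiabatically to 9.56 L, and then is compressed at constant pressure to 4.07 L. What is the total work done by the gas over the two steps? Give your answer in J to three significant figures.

Step 1 (adiabatic): W = (P₁V₁ − P₂V₂)/(γ−1) = (10467 − 14034)/0.4 = -8918 J.
After step 1: P = 1468 kPa, V = 9.56 L, T = 425 K.
Step 2 (isobaric): W = PΔV = (1468 kPa)(4.07 − 9.56 L) = -8060 J.
W_total = -8918 − 8060 = -16977 J.

W_total ≈ -17000 J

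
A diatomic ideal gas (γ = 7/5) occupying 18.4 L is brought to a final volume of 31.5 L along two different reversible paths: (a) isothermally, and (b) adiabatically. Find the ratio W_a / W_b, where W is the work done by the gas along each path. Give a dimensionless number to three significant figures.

Path (a) isothermal: W = P₁V₁ ln(V₂/V₁) → W_a/(P₁V₁) = 0.5376.
Path (b) adiabatic: W = P₁V₁(1 − (V₁/V₂)^(γ−1))/(γ−1) → W_b/(P₁V₁) = 0.4838.
W_a / W_b = 0.5376 / 0.4838 = 1.111.

W_a / W_b ≈ 1.11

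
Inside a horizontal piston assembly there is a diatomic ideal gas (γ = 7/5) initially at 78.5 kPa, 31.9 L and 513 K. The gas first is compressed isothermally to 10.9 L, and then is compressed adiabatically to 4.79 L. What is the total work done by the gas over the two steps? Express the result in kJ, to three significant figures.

Step 1 (isothermal): W = P₁V₁ ln(V₂/V₁) = (2504) ln(10.9/31.9) = -2689 J.
After step 1: P = 229.7 kPa, V = 10.9 L, T = 513 K.
Step 2 (adiabatic): W = (P₁V₁ − P₂V₂)/(γ−1) = (2504 − 3479)/0.4 = -2438 J.
W_total = -2689 − 2438 = -5127 J.

W_total ≈ -5.13 kJ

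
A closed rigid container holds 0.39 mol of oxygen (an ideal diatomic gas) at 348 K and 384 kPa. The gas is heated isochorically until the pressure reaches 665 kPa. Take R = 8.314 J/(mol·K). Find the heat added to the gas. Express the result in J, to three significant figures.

Constant volume ⇒ W = 0, so Q = ΔU = nCᵥΔT with Cᵥ = 5R/2 = 20.79 J/(mol·K).
At constant V, T₂/T₁ = P₂/P₁ ⇒ ΔT = T₁(P₂/P₁ − 1) = 348·(665/384 − 1) = 254.7 K.
ΔU = (0.39)(20.79)(254.7) = 2064 J.

Q ≈ 2060 J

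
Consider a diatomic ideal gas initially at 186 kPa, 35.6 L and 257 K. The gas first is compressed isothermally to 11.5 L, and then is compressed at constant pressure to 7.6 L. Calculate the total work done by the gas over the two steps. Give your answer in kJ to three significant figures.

W_total ≈ -9.73 kJ

Step 1 (isothermal): W = P₁V₁ ln(V₂/V₁) = (6622) ln(11.5/35.6) = -7482 J.
After step 1: P = 575.8 kPa, V = 11.5 L, T = 257 K.
Step 2 (isobaric): W = PΔV = (575.8 kPa)(7.6 − 11.5 L) = -2246 J.
W_total = -7482 − 2246 = -9728 J.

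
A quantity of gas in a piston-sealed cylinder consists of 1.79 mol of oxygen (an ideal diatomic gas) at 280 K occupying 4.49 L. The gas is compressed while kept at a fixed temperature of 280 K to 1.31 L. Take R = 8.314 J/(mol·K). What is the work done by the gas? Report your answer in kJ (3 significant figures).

Isothermal: W = nRT ln(V₂/V₁).
W = (1.79)(8.314)(280) × ln(1.31/4.49)
  = 4167 × -1.232
W_by_gas = -5133 J.

W ≈ -5.13 kJ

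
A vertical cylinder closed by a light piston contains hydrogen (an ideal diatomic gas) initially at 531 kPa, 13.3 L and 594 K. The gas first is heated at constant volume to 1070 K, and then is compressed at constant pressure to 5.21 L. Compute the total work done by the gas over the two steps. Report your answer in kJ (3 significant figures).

W_total ≈ -7.74 kJ

Step 1 (isochoric): W = 0 (constant volume).
After step 1: P = 956.5 kPa (V unchanged).
Step 2 (isobaric): W = PΔV = (956.5 kPa)(5.21 − 13.3 L) = -7738 J.
W_total = 0 − 7738 = -7738 J.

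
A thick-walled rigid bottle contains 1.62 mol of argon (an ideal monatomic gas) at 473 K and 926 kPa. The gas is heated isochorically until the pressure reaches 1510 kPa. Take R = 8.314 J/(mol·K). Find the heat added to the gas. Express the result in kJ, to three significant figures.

Q ≈ 6.03 kJ

Constant volume ⇒ W = 0, so Q = ΔU = nCᵥΔT with Cᵥ = 3R/2 = 12.47 J/(mol·K).
At constant V, T₂/T₁ = P₂/P₁ ⇒ ΔT = T₁(P₂/P₁ − 1) = 473·(1510/926 − 1) = 298.3 K.
ΔU = (1.62)(12.47)(298.3) = 6027 J.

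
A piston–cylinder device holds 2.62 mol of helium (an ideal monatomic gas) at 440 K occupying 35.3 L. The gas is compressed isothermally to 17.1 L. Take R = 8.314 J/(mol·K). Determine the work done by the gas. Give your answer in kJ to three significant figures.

Isothermal: W = nRT ln(V₂/V₁).
W = (2.62)(8.314)(440) × ln(17.1/35.3)
  = 9584 × -0.7248
W_by_gas = -6947 J.

W ≈ -6.95 kJ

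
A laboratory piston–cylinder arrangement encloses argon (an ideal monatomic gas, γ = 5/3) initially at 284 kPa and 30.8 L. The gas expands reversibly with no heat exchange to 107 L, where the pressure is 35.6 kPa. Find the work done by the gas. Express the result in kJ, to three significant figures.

W ≈ 7.41 kJ

Adiabatic: W = (P₁V₁ − P₂V₂)/(γ − 1) with γ = 5/3.
P₁V₁ = 8747 J, P₂V₂ = 3809 J.
W = (8747 − 3809) / 0.6667 = 7407 J.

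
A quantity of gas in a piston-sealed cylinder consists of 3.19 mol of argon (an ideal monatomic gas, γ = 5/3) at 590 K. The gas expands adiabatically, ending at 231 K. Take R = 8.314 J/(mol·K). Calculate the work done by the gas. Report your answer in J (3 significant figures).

W ≈ 14300 J

Adiabatic ⇒ Q = 0, so W_by = −ΔU = nCᵥ(T₁ − T₂).
Cᵥ = 3R/2 = 12.47 J/(mol·K).
W = (3.19)(12.47)(590 − 231) = 14282 J.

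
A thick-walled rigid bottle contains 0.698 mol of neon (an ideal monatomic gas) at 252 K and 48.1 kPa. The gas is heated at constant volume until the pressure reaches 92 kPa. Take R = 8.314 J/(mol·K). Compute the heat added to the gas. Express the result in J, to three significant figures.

Q ≈ 2000 J

Constant volume ⇒ W = 0, so Q = ΔU = nCᵥΔT with Cᵥ = 3R/2 = 12.47 J/(mol·K).
At constant V, T₂/T₁ = P₂/P₁ ⇒ ΔT = T₁(P₂/P₁ − 1) = 252·(92/48.1 − 1) = 230 K.
ΔU = (0.698)(12.47)(230) = 2002 J.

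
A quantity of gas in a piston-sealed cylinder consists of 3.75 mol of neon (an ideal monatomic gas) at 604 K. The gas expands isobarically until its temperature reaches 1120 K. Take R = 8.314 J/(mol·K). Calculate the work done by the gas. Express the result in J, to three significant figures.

W ≈ 16100 J

Isobaric: W = P ΔV = nR ΔT.
W = (3.75)(8.314)(1120 − 604) = 16088 J.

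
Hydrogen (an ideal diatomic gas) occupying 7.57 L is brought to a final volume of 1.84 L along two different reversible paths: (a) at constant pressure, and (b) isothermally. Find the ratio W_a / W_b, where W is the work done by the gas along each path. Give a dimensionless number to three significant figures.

Path (a) isobaric: W = P₁(V₂ − V₁) → W_a/(P₁V₁) = -0.7569.
Path (b) isothermal: W = P₁V₁ ln(V₂/V₁) → W_b/(P₁V₁) = -1.414.
W_a / W_b = -0.7569 / -1.414 = 0.5352.

W_a / W_b ≈ 0.535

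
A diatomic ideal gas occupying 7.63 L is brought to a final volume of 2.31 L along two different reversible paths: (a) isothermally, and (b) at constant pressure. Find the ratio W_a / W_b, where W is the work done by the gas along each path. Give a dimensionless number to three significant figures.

W_a / W_b ≈ 1.71

Path (a) isothermal: W = P₁V₁ ln(V₂/V₁) → W_a/(P₁V₁) = -1.195.
Path (b) isobaric: W = P₁(V₂ − V₁) → W_b/(P₁V₁) = -0.6972.
W_a / W_b = -1.195 / -0.6972 = 1.714.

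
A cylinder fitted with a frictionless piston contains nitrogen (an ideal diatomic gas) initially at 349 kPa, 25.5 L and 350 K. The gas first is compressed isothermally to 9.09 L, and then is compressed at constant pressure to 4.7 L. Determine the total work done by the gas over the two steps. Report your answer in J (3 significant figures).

Step 1 (isothermal): W = P₁V₁ ln(V₂/V₁) = (8900) ln(9.09/25.5) = -9180 J.
After step 1: P = 979 kPa, V = 9.09 L, T = 350 K.
Step 2 (isobaric): W = PΔV = (979 kPa)(4.7 − 9.09 L) = -4298 J.
W_total = -9180 − 4298 = -13478 J.

W_total ≈ -13500 J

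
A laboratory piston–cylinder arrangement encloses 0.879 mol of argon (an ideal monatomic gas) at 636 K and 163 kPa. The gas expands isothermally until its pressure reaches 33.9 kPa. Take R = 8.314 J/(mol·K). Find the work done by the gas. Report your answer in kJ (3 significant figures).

Isothermal process: W = nRT ln(V₂/V₁) = nRT ln(P₁/P₂).
W = (0.879)(8.314)(636) × ln(163/33.9)
  = 4648 × ln(4.808) = 4648 × 1.57
W_by_gas = 7299 J.

W ≈ 7.30 kJ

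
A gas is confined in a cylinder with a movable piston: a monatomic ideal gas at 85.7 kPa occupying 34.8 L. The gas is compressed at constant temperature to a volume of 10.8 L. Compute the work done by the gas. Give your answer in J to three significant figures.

W ≈ -3490 J

Isothermal: W = nRT ln(V₂/V₁) = P₁V₁ ln(V₂/V₁).
P₁V₁ = (85.7 kPa)(34.8 L) = 2982 J.
W = 2982 × ln(10.8/34.8) = 2982 × -1.17
W_by_gas = -3490 J.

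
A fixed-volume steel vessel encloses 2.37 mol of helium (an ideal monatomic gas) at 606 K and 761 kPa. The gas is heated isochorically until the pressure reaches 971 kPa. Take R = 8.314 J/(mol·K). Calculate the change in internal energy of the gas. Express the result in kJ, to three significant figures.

ΔU ≈ 4.94 kJ

Constant volume ⇒ W = 0, so Q = ΔU = nCᵥΔT with Cᵥ = 3R/2 = 12.47 J/(mol·K).
At constant V, T₂/T₁ = P₂/P₁ ⇒ ΔT = T₁(P₂/P₁ − 1) = 606·(971/761 − 1) = 167.2 K.
ΔU = (2.37)(12.47)(167.2) = 4943 J.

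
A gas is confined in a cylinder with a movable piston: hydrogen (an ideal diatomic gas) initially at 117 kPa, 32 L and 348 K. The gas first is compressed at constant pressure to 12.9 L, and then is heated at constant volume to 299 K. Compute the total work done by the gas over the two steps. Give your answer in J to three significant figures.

W_total ≈ -2230 J

Step 1 (isobaric): W = PΔV = (117 kPa)(12.9 − 32 L) = -2235 J.
Step 2 (isochoric): W = 0 (constant volume).
W_total = -2235 + 0 = -2235 J.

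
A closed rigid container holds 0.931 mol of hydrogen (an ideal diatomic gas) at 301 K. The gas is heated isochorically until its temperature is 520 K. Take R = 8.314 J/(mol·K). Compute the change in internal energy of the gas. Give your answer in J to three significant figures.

ΔU ≈ 4240 J

Constant volume ⇒ W = 0, so Q = ΔU = nCᵥΔT with Cᵥ = 5R/2 = 20.79 J/(mol·K).
ΔU = (0.931)(20.79)(520 − 301) = 4238 J.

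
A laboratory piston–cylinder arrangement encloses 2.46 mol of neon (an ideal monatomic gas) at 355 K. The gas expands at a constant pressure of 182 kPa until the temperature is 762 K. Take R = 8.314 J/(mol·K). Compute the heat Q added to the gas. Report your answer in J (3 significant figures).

Q ≈ 20800 J

Isobaric: W = nRΔT = (2.46)(8.314)(407) = 8324 J.
ΔU = nCᵥΔT with Cᵥ = 3R/2: ΔU = (2.46)(12.47)(407) = 12486 J.
Q = ΔU + W = 12486 + 8324 = 20810 J.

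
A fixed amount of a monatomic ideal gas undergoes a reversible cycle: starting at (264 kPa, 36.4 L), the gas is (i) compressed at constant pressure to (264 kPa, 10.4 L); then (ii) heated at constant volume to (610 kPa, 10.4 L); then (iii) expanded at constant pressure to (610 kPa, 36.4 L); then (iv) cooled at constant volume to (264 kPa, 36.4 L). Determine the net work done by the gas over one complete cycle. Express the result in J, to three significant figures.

Constant-volume legs do no work.
W(i) = (264)(10.4 − 36.4) = -6864 J; W(iii) = (610)(36.4 − 10.4) = 15860 J.
W_net = -6864 + 15860 = 8996 J (the clockwise enclosed area).

W_net ≈ 9000 J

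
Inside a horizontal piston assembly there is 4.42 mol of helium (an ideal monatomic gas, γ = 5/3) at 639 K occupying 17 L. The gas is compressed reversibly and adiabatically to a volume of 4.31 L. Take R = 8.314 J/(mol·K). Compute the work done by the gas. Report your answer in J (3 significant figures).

Adiabatic: TV^(γ−1) = const with γ = 5/3.
T₂ = T₁ (V₁/V₂)^(γ−1) = 639 × (17/4.31)^0.667 = 639 × 2.496 = 1595 K.
W_by = nCᵥ(T₁ − T₂) = (4.42)(12.47)(639 − 1595) = -52708 J.

W ≈ -52700 J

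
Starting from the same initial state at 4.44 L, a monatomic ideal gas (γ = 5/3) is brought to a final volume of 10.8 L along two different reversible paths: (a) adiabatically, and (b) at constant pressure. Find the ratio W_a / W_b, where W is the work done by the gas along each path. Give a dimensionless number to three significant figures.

W_a / W_b ≈ 0.468

Path (a) adiabatic: W = P₁V₁(1 − (V₁/V₂)^(γ−1))/(γ−1) → W_a/(P₁V₁) = 0.6707.
Path (b) isobaric: W = P₁(V₂ − V₁) → W_b/(P₁V₁) = 1.432.
W_a / W_b = 0.6707 / 1.432 = 0.4682.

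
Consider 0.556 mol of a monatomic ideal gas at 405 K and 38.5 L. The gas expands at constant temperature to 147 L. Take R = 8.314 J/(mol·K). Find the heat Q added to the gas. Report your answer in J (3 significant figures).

Q ≈ 2510 J

Isothermal ⇒ ΔU = 0, so Q = W = nRT ln(V₂/V₁).
Q = (0.556)(8.314)(405) ln(147/38.5) = 1872 × 1.34 = 2508 J.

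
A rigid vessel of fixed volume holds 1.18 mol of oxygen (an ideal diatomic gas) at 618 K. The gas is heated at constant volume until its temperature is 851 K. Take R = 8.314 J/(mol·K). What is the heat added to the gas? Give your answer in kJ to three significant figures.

Constant volume ⇒ W = 0, so Q = ΔU = nCᵥΔT with Cᵥ = 5R/2 = 20.79 J/(mol·K).
ΔU = (1.18)(20.79)(851 − 618) = 5715 J.

Q ≈ 5.71 kJ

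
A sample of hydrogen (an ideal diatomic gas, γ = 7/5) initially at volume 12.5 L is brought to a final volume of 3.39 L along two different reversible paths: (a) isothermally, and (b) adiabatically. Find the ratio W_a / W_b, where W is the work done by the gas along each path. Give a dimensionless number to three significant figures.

Path (a) isothermal: W = P₁V₁ ln(V₂/V₁) → W_a/(P₁V₁) = -1.305.
Path (b) adiabatic: W = P₁V₁(1 − (V₁/V₂)^(γ−1))/(γ−1) → W_b/(P₁V₁) = -1.713.
W_a / W_b = -1.305 / -1.713 = 0.7616.

W_a / W_b ≈ 0.762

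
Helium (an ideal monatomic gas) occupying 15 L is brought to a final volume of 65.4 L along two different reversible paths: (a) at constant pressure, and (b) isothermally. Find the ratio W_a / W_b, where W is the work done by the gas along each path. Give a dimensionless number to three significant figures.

W_a / W_b ≈ 2.28

Path (a) isobaric: W = P₁(V₂ − V₁) → W_a/(P₁V₁) = 3.36.
Path (b) isothermal: W = P₁V₁ ln(V₂/V₁) → W_b/(P₁V₁) = 1.472.
W_a / W_b = 3.36 / 1.472 = 2.282.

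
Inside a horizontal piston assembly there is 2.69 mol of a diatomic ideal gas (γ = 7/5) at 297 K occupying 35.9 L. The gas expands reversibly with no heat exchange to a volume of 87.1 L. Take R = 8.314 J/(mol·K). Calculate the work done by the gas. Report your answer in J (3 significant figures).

Adiabatic: TV^(γ−1) = const with γ = 7/5.
T₂ = T₁ (V₁/V₂)^(γ−1) = 297 × (35.9/87.1)^0.4 = 297 × 0.7015 = 208.3 K.
W_by = nCᵥ(T₁ − T₂) = (2.69)(20.79)(297 − 208.3) = 4957 J.

W ≈ 4960 J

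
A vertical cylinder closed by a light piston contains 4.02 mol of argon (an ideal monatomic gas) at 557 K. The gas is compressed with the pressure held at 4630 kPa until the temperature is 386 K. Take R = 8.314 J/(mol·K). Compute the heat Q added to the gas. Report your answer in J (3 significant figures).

Q ≈ -14300 J

Isobaric: W = nRΔT = (4.02)(8.314)(-171) = -5715 J.
ΔU = nCᵥΔT with Cᵥ = 3R/2: ΔU = (4.02)(12.47)(-171) = -8573 J.
Q = ΔU + W = -8573 − 5715 = -14288 J.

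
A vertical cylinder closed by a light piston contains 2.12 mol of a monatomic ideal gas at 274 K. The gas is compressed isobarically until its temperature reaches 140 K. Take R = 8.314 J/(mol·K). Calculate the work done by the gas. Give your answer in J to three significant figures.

Isobaric: W = P ΔV = nR ΔT.
W = (2.12)(8.314)(140 − 274) = -2362 J.

W ≈ -2360 J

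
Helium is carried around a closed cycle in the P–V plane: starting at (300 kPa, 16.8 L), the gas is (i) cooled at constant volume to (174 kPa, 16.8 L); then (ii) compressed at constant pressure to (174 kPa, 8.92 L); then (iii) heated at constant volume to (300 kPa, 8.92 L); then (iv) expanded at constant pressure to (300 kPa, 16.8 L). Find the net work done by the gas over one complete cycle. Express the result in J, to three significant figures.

Constant-volume legs do no work.
W(ii) = (174)(8.92 − 16.8) = -1371 J; W(iv) = (300)(16.8 − 8.92) = 2364 J.
W_net = -1371 + 2364 = 992.9 J (the clockwise enclosed area).

W_net ≈ 993 J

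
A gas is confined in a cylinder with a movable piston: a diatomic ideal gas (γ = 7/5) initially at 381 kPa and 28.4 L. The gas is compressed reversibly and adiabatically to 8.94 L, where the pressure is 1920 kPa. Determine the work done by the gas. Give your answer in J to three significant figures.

Adiabatic: W = (P₁V₁ − P₂V₂)/(γ − 1) with γ = 7/5.
P₁V₁ = 10820 J, P₂V₂ = 17165 J.
W = (10820 − 17165) / 0.4 = -15861 J.

W ≈ -15900 J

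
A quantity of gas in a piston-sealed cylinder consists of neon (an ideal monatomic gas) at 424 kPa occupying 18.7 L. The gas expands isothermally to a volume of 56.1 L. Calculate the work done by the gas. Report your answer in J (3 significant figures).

W ≈ 8710 J

Isothermal: W = nRT ln(V₂/V₁) = P₁V₁ ln(V₂/V₁).
P₁V₁ = (424 kPa)(18.7 L) = 7929 J.
W = 7929 × ln(56.1/18.7) = 7929 × 1.099
W_by_gas = 8711 J.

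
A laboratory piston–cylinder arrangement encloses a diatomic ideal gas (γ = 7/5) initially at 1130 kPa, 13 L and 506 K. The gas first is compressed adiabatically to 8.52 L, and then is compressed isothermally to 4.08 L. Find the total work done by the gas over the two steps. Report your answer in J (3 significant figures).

Step 1 (adiabatic): W = (P₁V₁ − P₂V₂)/(γ−1) = (14690 − 17395)/0.4 = -6762 J.
After step 1: P = 2042 kPa, V = 8.52 L, T = 599.2 K.
Step 2 (isothermal): W = P₁V₁ ln(V₂/V₁) = (17395) ln(4.08/8.52) = -12808 J.
W_total = -6762 − 12808 = -19571 J.

W_total ≈ -19600 J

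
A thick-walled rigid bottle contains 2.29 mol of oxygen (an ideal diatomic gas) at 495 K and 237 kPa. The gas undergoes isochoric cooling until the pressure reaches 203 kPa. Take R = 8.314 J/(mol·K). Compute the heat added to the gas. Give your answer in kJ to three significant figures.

Constant volume ⇒ W = 0, so Q = ΔU = nCᵥΔT with Cᵥ = 5R/2 = 20.79 J/(mol·K).
At constant V, T₂/T₁ = P₂/P₁ ⇒ ΔT = T₁(P₂/P₁ − 1) = 495·(203/237 − 1) = -71.01 K.
ΔU = (2.29)(20.79)(-71.01) = -3380 J.

Q ≈ -3.38 kJ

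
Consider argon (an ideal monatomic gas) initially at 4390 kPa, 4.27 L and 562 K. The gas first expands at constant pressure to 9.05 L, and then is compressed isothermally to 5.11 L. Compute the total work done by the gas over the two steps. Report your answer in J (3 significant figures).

Step 1 (isobaric): W = PΔV = (4390 kPa)(9.05 − 4.27 L) = 20984 J.
After step 1: P = 4390 kPa, V = 9.05 L, T = 1191 K.
Step 2 (isothermal): W = P₁V₁ ln(V₂/V₁) = (39730) ln(5.11/9.05) = -22708 J.
W_total = 20984 − 22708 = -1724 J.

W_total ≈ -1720 J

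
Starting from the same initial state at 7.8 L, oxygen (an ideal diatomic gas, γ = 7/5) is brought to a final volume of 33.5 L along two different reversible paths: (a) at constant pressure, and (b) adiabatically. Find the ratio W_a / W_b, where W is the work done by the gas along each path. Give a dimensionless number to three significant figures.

Path (a) isobaric: W = P₁(V₂ − V₁) → W_a/(P₁V₁) = 3.295.
Path (b) adiabatic: W = P₁V₁(1 − (V₁/V₂)^(γ−1))/(γ−1) → W_b/(P₁V₁) = 1.104.
W_a / W_b = 3.295 / 1.104 = 2.983.

W_a / W_b ≈ 2.98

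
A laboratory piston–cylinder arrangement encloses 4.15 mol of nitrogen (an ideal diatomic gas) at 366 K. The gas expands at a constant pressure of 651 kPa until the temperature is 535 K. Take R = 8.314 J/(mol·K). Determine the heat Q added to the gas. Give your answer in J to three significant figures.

Isobaric: W = nRΔT = (4.15)(8.314)(169) = 5831 J.
ΔU = nCᵥΔT with Cᵥ = 5R/2: ΔU = (4.15)(20.79)(169) = 14578 J.
Q = ΔU + W = 14578 + 5831 = 20409 J.

Q ≈ 20400 J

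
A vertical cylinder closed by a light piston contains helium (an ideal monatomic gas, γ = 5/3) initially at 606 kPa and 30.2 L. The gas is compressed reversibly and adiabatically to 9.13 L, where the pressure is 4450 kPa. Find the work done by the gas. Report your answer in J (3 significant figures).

W ≈ -33500 J

Adiabatic: W = (P₁V₁ − P₂V₂)/(γ − 1) with γ = 5/3.
P₁V₁ = 18301 J, P₂V₂ = 40628 J.
W = (18301 − 40628) / 0.6667 = -33491 J.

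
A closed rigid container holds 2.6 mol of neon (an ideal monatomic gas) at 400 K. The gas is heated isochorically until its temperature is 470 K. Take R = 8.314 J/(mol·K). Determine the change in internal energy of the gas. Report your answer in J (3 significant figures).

ΔU ≈ 2270 J

Constant volume ⇒ W = 0, so Q = ΔU = nCᵥΔT with Cᵥ = 3R/2 = 12.47 J/(mol·K).
ΔU = (2.6)(12.47)(470 − 400) = 2270 J.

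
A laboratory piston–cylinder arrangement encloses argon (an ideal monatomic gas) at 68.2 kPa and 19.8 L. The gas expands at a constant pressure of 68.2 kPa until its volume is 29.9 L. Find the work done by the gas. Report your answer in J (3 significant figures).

Isobaric: W = P ΔV.
W = (68.2 kPa)(29.9 − 19.8 L) = (68.2)(10.1) = 688.8 J.

W ≈ 689 J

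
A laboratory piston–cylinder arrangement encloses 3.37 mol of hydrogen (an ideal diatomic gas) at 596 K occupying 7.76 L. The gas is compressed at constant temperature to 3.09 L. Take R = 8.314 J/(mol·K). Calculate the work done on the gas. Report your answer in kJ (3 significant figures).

W ≈ 15.4 kJ

Isothermal: W = nRT ln(V₂/V₁).
W = (3.37)(8.314)(596) × ln(3.09/7.76)
  = 16699 × -0.9208
W_by_gas = -15376 J; work on gas = −W_by = 15376 J.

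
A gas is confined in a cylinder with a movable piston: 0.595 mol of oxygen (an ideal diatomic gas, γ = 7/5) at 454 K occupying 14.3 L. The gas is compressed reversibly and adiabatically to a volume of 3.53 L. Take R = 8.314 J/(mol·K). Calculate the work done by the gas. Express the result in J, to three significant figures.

Adiabatic: TV^(γ−1) = const with γ = 7/5.
T₂ = T₁ (V₁/V₂)^(γ−1) = 454 × (14.3/3.53)^0.4 = 454 × 1.75 = 794.5 K.
W_by = nCᵥ(T₁ − T₂) = (0.595)(20.79)(454 − 794.5) = -4211 J.

W ≈ -4210 J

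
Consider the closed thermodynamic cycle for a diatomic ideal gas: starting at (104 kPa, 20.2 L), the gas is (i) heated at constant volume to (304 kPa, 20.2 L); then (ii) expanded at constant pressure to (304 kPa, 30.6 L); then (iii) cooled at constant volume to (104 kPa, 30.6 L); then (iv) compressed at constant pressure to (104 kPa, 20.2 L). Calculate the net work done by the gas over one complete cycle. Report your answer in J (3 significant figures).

W_net ≈ 2080 J

Constant-volume legs do no work.
W(ii) = (304)(30.6 − 20.2) = 3162 J; W(iv) = (104)(20.2 − 30.6) = -1082 J.
W_net = 3162 − 1082 = 2080 J (the clockwise enclosed area).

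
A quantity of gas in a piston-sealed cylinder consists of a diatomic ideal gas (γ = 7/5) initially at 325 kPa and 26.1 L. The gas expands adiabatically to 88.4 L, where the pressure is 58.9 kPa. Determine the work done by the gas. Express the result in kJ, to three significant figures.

W ≈ 8.19 kJ

Adiabatic: W = (P₁V₁ − P₂V₂)/(γ − 1) with γ = 7/5.
P₁V₁ = 8482 J, P₂V₂ = 5207 J.
W = (8482 − 5207) / 0.4 = 8189 J.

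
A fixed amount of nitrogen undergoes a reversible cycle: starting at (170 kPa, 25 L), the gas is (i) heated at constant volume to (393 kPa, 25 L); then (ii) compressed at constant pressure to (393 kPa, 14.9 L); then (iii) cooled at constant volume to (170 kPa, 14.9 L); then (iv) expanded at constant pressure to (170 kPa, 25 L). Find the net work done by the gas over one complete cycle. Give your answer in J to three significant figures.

W_net ≈ -2250 J

Constant-volume legs do no work.
W(ii) = (393)(14.9 − 25) = -3969 J; W(iv) = (170)(25 − 14.9) = 1717 J.
W_net = -3969 + 1717 = -2252 J (the counter-clockwise enclosed area).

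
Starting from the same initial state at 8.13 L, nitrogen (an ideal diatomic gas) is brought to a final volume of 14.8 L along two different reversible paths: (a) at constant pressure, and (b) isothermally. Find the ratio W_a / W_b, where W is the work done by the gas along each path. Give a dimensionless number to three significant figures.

Path (a) isobaric: W = P₁(V₂ − V₁) → W_a/(P₁V₁) = 0.8204.
Path (b) isothermal: W = P₁V₁ ln(V₂/V₁) → W_b/(P₁V₁) = 0.5991.
W_a / W_b = 0.8204 / 0.5991 = 1.369.

W_a / W_b ≈ 1.37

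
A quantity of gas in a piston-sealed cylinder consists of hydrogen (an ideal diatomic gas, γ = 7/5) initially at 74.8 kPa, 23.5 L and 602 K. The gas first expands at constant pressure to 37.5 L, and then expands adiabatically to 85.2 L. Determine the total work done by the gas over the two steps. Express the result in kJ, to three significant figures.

W_total ≈ 3.01 kJ

Step 1 (isobaric): W = PΔV = (74.8 kPa)(37.5 − 23.5 L) = 1047 J.
After step 1: P = 74.8 kPa, V = 37.5 L, T = 960.6 K.
Step 2 (adiabatic): W = (P₁V₁ − P₂V₂)/(γ−1) = (2805 − 2020)/0.4 = 1962 J.
W_total = 1047 + 1962 = 3009 J.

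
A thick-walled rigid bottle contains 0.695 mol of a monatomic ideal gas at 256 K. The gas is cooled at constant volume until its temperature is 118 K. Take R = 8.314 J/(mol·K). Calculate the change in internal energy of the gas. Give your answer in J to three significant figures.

Constant volume ⇒ W = 0, so Q = ΔU = nCᵥΔT with Cᵥ = 3R/2 = 12.47 J/(mol·K).
ΔU = (0.695)(12.47)(118 − 256) = -1196 J.

ΔU ≈ -1200 J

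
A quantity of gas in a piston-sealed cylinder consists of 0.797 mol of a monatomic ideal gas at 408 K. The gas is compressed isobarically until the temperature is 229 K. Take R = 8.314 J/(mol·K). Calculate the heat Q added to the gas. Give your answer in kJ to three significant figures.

Q ≈ -2.97 kJ

Isobaric: W = nRΔT = (0.797)(8.314)(-179) = -1186 J.
ΔU = nCᵥΔT with Cᵥ = 3R/2: ΔU = (0.797)(12.47)(-179) = -1779 J.
Q = ΔU + W = -1779 − 1186 = -2965 J.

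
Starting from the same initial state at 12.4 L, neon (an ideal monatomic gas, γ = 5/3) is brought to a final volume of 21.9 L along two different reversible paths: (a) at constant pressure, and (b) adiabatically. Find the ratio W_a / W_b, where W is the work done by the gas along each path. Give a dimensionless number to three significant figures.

W_a / W_b ≈ 1.62

Path (a) isobaric: W = P₁(V₂ − V₁) → W_a/(P₁V₁) = 0.7661.
Path (b) adiabatic: W = P₁V₁(1 − (V₁/V₂)^(γ−1))/(γ−1) → W_b/(P₁V₁) = 0.4734.
W_a / W_b = 0.7661 / 0.4734 = 1.618.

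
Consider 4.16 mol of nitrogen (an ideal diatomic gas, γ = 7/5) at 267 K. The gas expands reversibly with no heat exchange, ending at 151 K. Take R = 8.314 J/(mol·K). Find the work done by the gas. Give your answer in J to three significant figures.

Adiabatic ⇒ Q = 0, so W_by = −ΔU = nCᵥ(T₁ − T₂).
Cᵥ = 5R/2 = 20.79 J/(mol·K).
W = (4.16)(20.79)(267 − 151) = 10030 J.

W ≈ 10000 J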